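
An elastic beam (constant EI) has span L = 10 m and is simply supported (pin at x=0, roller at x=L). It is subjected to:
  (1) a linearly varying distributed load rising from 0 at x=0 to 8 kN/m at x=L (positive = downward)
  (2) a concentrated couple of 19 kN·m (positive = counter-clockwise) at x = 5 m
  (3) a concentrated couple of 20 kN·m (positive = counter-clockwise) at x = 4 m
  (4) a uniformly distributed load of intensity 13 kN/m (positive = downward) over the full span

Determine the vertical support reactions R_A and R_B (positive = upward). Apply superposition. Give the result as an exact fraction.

Load 1 — triangular load w₀=8 kN/m (0→w₀ over full span):
  R_A = w₀L/6 = 8·10/6 = 40/3 kN
  R_B = w₀L/3 = 8·10/3 = 80/3 kN
Load 2 — applied couple M₀=19 kN·m at a=5 m (b=L-a=5):
  R_A = M₀/L = 19/10 kN
  R_B = -M₀/L = -19/10 kN
Load 3 — applied couple M₀=20 kN·m at a=4 m (b=L-a=6):
  R_A = M₀/L = 20/10 = 2 kN
  R_B = -M₀/L = -20/10 = -2 kN
Load 4 — uniform load w=13 kN/m over full span:
  R_A = wL/2 = 13·10/2 = 65 kN
  R_B = wL/2 = 13·10/2 = 65 kN
Superposition: R_A = 2467/30 kN, R_B = 2633/30 kN

R_A = 2467/30 kN, R_B = 2633/30 kN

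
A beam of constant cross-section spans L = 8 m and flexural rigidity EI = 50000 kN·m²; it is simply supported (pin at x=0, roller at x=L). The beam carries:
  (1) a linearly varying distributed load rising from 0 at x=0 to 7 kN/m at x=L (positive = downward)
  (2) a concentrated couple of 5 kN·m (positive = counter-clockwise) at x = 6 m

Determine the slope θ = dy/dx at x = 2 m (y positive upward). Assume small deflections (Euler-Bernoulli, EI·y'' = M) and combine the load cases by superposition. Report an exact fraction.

Load 1 — triangular load w₀=7 kN/m (0→w₀ over full span):
  θ_1 = -w₀(7L⁴-30L²x²+15x⁴)/(360LEI) = -7·(7·8⁴-30·8²·2²+15·2⁴)/(360·8·50000) = -9289/9000000 rad
Load 2 — applied couple M₀=5 kN·m at a=6 m (b=L-a=2):
  θ_2 = (M₀x²/(2L)+C₁)/EI  [x≤a] with C₁=M₀(3b²-L²)/(6L)=-65/12 = (5·2²/(2·8)+(-65/12))/50000 = -1/12000 rad
Superposition: θ = Σ θ_i = -10039/9000000 rad ≈ -0.001115 rad

θ(2) = -10039/9000000 rad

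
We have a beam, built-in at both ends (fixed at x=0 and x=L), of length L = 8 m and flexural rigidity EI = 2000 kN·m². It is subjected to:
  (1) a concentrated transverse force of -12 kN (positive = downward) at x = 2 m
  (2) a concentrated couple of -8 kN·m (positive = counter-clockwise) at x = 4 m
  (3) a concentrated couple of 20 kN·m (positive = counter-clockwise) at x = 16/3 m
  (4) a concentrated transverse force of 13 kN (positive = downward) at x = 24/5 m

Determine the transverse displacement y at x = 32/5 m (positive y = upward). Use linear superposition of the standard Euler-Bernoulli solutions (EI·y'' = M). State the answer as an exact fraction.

Load 1 — point force P=-12 kN at a=2 m (b=L-a=6):
  y_1 = -Pa²(L-x)²(3bL-(3b+a)(L-x))/(6L³EI)  [x>a] = -(-12)·2²·(8-(32/5))²·(3·6·8-(3·6+2)·(8-(32/5)))/(6·8³·2000) = 7/3125 m
Load 2 — applied couple M₀=-8 kN·m at a=4 m (b=L-a=4):
  y_2 = (R_Ax³/6 - M_Ax²/2 - M₀(x-a)²/2)/EI  [x>a] with R_A=-3/2, M_A=-2 = ((-3/2)·(32/5)³/6 - (-2)·(32/5)²/2 - (-8)·((32/5)-4)²/2)/2000 = -12/15625 m
Load 3 — applied couple M₀=20 kN·m at a=16/3 m (b=L-a=8/3):
  y_3 = (R_Ax³/6 - M_Ax²/2 - M₀(x-a)²/2)/EI  [x>a] with R_A=10/3, M_A=20/3 = ((10/3)·(32/5)³/6 - (20/3)·(32/5)²/2 - 20·((32/5)-(16/3))²/2)/2000 = -32/28125 m
Load 4 — point force P=13 kN at a=24/5 m (b=L-a=16/5):
  y_4 = -Pa²(L-x)²(3bL-(3b+a)(L-x))/(6L³EI)  [x>a] = -13·(24/5)²·(8-(32/5))²·(3·(16/5)·8-(3·(16/5)+(24/5))·(8-(32/5)))/(6·8³·2000) = -13104/1953125 m
Superposition: y = Σ y_i = -112061/17578125 m ≈ -0.006375 m

y(32/5) = -112061/17578125 m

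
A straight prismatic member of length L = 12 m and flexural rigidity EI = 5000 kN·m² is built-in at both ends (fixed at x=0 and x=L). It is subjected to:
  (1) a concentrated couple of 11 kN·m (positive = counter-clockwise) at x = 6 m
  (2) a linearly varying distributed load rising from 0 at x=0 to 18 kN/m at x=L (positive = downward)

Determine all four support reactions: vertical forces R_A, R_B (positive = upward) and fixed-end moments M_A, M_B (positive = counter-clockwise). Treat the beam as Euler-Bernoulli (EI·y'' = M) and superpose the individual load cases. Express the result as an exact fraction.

Load 1 — applied couple M₀=11 kN·m at a=6 m (b=L-a=6):
  R_A = 6M₀ab/L³ = 6·11·6·6/12³ = 11/8 kN
  M_A = M₀b(2a-b)/L² = 11·6·(2·6-6)/12² = 11/4 kN·m
  R_B = -6M₀ab/L³ = -6·11·6·6/12³ = -11/8 kN
  M_B = M₀a(2b-a)/L² = 11·6·(2·6-6)/12² = 11/4 kN·m
Load 2 — triangular load w₀=18 kN/m (0→w₀ over full span):
  R_A = 3w₀L/20 = 3·18·12/20 = 162/5 kN
  M_A = w₀L²/30 = 18·12²/30 = 432/5 kN·m
  R_B = 7w₀L/20 = 7·18·12/20 = 378/5 kN
  M_B = -w₀L²/20 = -18·12²/20 = -648/5 kN·m
Superposition: R_A = 1351/40 kN, M_A = 1783/20 kN·m, R_B = 2969/40 kN, M_B = -2537/20 kN·m

R_A = 1351/40 kN, M_A = 1783/20 kN·m, R_B = 2969/40 kN, M_B = -2537/20 kN·m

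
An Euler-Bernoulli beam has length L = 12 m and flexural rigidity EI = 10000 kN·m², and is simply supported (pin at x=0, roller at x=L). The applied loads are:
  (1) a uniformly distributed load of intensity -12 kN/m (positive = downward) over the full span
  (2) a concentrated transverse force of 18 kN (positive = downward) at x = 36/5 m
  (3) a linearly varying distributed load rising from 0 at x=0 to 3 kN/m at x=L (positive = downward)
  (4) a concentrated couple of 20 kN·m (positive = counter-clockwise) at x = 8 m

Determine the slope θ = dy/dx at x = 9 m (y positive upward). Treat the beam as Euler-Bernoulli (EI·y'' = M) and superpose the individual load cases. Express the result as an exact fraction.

Load 1 — uniform load w=-12 kN/m over full span:
  θ_1 = -w(L³-6Lx²+4x³)/(24EI) = -(-12)·(12³-6·12·9²+4·9³)/(24·10000) = -297/5000 rad
Load 2 — point force P=18 kN at a=36/5 m (b=L-a=24/5):
  θ_2 = -Pa(2L²-6Lx+3x²+a²)/(6LEI)  [x>a] = -18·(36/5)·(2·12²-6·12·9+3·9²+(36/5)²)/(6·12·10000) = 14661/1250000 rad
Load 3 — triangular load w₀=3 kN/m (0→w₀ over full span):
  θ_3 = -w₀(7L⁴-30L²x²+15x⁴)/(360LEI) = -3·(7·12⁴-30·12²·9²+15·9⁴)/(360·12·10000) = 11817/1600000 rad
Load 4 — applied couple M₀=20 kN·m at a=8 m (b=L-a=4):
  θ_4 = (M₀x²/(2L)-M₀(x-a)+C₁)/EI  [x>a] with C₁=M₀(3b²-L²)/(6L)=-80/3 = (20·9²/(2·12)-20·(9-8)+(-80/3))/10000 = 1/480 rad
Superposition: θ = Σ θ_i = -4584269/120000000 rad ≈ -0.038202 rad

θ(9) = -4584269/120000000 rad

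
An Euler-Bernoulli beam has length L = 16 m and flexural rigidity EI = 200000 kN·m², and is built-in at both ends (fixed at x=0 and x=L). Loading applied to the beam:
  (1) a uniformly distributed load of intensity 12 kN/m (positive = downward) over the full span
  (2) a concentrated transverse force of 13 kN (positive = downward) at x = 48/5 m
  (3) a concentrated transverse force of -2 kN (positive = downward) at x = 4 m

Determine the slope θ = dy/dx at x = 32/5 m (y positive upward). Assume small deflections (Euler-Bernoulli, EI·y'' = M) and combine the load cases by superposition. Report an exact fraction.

θ(32/5) = -11264/9765625 rad

Load 1 — uniform load w=12 kN/m over full span:
  θ_1 = -wx(L-x)(L-2x)/(12EI) = -12·(32/5)·(16-(32/5))·(16-2·(32/5))/(12·200000) = -384/390625 rad
Load 2 — point force P=13 kN at a=48/5 m (b=L-a=32/5):
  θ_2 = -Pb²x(2aL-(3a+b)x)/(2L³EI)  [x≤a] = -13·(32/5)²·(32/5)·(2·(48/5)·16-(3·(48/5)+(32/5))·(32/5))/(2·16³·200000) = -1664/9765625 rad
Load 3 — point force P=-2 kN at a=4 m (b=L-a=12):
  θ_3 = Pa²(L-x)(2bL-(3b+a)(L-x))/(2L³EI)  [x>a] = (-2)·4²·(16-(32/5))·(2·12·16-(3·12+4)·(16-(32/5)))/(2·16³·200000) = 0 rad
Superposition: θ = Σ θ_i = -11264/9765625 rad ≈ -0.001153 rad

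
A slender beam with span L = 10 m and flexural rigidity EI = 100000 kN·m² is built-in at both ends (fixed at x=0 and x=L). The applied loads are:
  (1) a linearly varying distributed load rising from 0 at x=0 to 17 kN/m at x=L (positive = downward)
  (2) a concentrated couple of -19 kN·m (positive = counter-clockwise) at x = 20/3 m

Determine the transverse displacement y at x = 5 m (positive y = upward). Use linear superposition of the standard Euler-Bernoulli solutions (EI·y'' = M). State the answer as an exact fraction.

y(5) = -1123/576000 m

Load 1 — triangular load w₀=17 kN/m (0→w₀ over full span):
  y_1 = -w₀x²(L-x)²(x+2L)/(120LEI) = -17·5²·(10-5)²·(5+2·10)/(120·10·100000) = -17/7680 m
Load 2 — applied couple M₀=-19 kN·m at a=20/3 m (b=L-a=10/3):
  y_2 = (R_Ax³/6 - M_Ax²/2)/EI  [x≤a] with R_A=-38/15, M_A=-19/3 = ((-38/15)·5³/6 - (-19/3)·5²/2)/100000 = 19/72000 m
Superposition: y = Σ y_i = -1123/576000 m ≈ -0.001950 m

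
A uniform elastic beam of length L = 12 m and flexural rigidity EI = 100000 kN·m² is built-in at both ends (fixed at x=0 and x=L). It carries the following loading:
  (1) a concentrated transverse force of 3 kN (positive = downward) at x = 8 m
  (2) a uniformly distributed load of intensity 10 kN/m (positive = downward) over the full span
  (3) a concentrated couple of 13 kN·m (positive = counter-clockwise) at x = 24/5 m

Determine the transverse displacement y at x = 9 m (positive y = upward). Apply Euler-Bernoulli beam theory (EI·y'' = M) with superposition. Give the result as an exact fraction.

Load 1 — point force P=3 kN at a=8 m (b=L-a=4):
  y_1 = -Pa²(L-x)²(3bL-(3b+a)(L-x))/(6L³EI)  [x>a] = -3·8²·(12-9)²·(3·4·12-(3·4+8)·(12-9))/(6·12³·100000) = -7/50000 m
Load 2 — uniform load w=10 kN/m over full span:
  y_2 = -wx²(L-x)²/(24EI) = -10·9²·(12-9)²/(24·100000) = -243/80000 m
Load 3 — applied couple M₀=13 kN·m at a=24/5 m (b=L-a=36/5):
  y_3 = (R_Ax³/6 - M_Ax²/2 - M₀(x-a)²/2)/EI  [x>a] with R_A=39/25, M_A=39/25 = ((39/25)·9³/6 - (39/25)·9²/2 - 13·(9-(24/5))²/2)/100000 = 117/1000000 m
Superposition: y = Σ y_i = -6121/2000000 m ≈ -0.003060 m

y(9) = -6121/2000000 m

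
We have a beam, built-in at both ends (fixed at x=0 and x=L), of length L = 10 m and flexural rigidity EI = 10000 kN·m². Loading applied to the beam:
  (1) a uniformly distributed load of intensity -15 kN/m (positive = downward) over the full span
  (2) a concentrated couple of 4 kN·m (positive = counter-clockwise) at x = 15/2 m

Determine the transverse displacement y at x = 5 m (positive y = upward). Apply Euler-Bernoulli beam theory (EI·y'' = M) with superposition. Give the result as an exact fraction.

y(5) = 123/3200 m

Load 1 — uniform load w=-15 kN/m over full span:
  y_1 = -wx²(L-x)²/(24EI) = -(-15)·5²·(10-5)²/(24·10000) = 5/128 m
Load 2 — applied couple M₀=4 kN·m at a=15/2 m (b=L-a=5/2):
  y_2 = (R_Ax³/6 - M_Ax²/2)/EI  [x≤a] with R_A=9/20, M_A=5/4 = ((9/20)·5³/6 - (5/4)·5²/2)/10000 = -1/1600 m
Superposition: y = Σ y_i = 123/3200 m ≈ 0.038437 m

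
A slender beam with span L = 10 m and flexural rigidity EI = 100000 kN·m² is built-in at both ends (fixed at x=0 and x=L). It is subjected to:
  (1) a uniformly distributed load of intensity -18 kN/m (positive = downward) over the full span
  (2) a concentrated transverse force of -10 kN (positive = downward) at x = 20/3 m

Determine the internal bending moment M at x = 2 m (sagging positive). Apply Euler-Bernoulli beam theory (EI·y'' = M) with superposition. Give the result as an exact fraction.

M(2) = 74/9 kN·m

Load 1 — uniform load w=-18 kN/m over full span:
  M_1 = wLx/2 - wL²/12 - wx²/2 = (-18)·10·2/2 - (-18)·10²/12 - (-18)·2²/2 = 6 kN·m
Load 2 — point force P=-10 kN at a=20/3 m (b=L-a=10/3):
  M_2 = Pb²(3a+b)x/L³ - Pab²/L²  [x≤a] = (-10)·(10/3)²·(3·(20/3)+(10/3))·2/10³ - (-10)·(20/3)·(10/3)²/10² = 20/9 kN·m
Superposition: M = Σ M_i = 74/9 kN·m ≈ 8.222222 kN·m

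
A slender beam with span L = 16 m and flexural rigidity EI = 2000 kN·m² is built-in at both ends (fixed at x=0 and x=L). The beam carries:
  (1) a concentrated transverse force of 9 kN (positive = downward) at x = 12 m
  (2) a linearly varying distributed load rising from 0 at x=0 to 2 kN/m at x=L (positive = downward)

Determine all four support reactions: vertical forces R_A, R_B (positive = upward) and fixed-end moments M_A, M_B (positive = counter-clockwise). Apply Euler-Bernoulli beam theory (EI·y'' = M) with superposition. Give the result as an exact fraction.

R_A = 993/160 kN, M_A = 1429/60 kN·m, R_B = 3007/160 kN, M_B = -917/20 kN·m

Load 1 — point force P=9 kN at a=12 m (b=L-a=4):
  R_A = Pb²(3a+b)/L³ = 9·4²·(3·12+4)/16³ = 45/32 kN
  M_A = Pab²/L² = 9·12·4²/16² = 27/4 kN·m
  R_B = Pa²(a+3b)/L³ = 9·12²·(12+3·4)/16³ = 243/32 kN
  M_B = -Pa²b/L² = -9·12²·4/16² = -81/4 kN·m
Load 2 — triangular load w₀=2 kN/m (0→w₀ over full span):
  R_A = 3w₀L/20 = 3·2·16/20 = 24/5 kN
  M_A = w₀L²/30 = 2·16²/30 = 256/15 kN·m
  R_B = 7w₀L/20 = 7·2·16/20 = 56/5 kN
  M_B = -w₀L²/20 = -2·16²/20 = -128/5 kN·m
Superposition: R_A = 993/160 kN, M_A = 1429/60 kN·m, R_B = 3007/160 kN, M_B = -917/20 kN·m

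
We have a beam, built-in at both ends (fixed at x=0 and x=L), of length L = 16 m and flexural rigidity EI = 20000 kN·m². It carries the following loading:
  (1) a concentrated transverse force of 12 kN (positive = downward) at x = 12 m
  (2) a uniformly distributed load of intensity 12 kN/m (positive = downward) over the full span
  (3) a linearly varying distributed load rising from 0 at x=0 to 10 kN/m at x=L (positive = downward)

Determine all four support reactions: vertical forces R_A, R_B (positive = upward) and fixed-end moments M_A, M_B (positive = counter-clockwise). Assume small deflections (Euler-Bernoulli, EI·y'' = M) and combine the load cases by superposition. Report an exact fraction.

R_A = 975/8 kN, M_A = 1051/3 kN·m, R_B = 1297/8 kN, M_B = -411 kN·m

Load 1 — point force P=12 kN at a=12 m (b=L-a=4):
  R_A = Pb²(3a+b)/L³ = 12·4²·(3·12+4)/16³ = 15/8 kN
  M_A = Pab²/L² = 12·12·4²/16² = 9 kN·m
  R_B = Pa²(a+3b)/L³ = 12·12²·(12+3·4)/16³ = 81/8 kN
  M_B = -Pa²b/L² = -12·12²·4/16² = -27 kN·m
Load 2 — uniform load w=12 kN/m over full span:
  R_A = wL/2 = 12·16/2 = 96 kN
  M_A = wL²/12 = 12·16²/12 = 256 kN·m
  R_B = wL/2 = 12·16/2 = 96 kN
  M_B = -wL²/12 = -12·16²/12 = -256 kN·m
Load 3 — triangular load w₀=10 kN/m (0→w₀ over full span):
  R_A = 3w₀L/20 = 3·10·16/20 = 24 kN
  M_A = w₀L²/30 = 10·16²/30 = 256/3 kN·m
  R_B = 7w₀L/20 = 7·10·16/20 = 56 kN
  M_B = -w₀L²/20 = -10·16²/20 = -128 kN·m
Superposition: R_A = 975/8 kN, M_A = 1051/3 kN·m, R_B = 1297/8 kN, M_B = -411 kN·m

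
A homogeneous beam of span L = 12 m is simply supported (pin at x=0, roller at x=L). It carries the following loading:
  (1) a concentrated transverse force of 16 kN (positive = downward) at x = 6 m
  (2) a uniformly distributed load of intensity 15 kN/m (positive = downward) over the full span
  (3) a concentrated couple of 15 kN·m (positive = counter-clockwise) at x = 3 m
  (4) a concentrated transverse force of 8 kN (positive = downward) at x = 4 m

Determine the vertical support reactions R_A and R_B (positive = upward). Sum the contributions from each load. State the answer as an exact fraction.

R_A = 1255/12 kN, R_B = 1193/12 kN

Load 1 — point force P=16 kN at a=6 m (b=L-a=6):
  R_A = Pb/L = 16·6/12 = 8 kN
  R_B = Pa/L = 16·6/12 = 8 kN
Load 2 — uniform load w=15 kN/m over full span:
  R_A = wL/2 = 15·12/2 = 90 kN
  R_B = wL/2 = 15·12/2 = 90 kN
Load 3 — applied couple M₀=15 kN·m at a=3 m (b=L-a=9):
  R_A = M₀/L = 15/12 = 5/4 kN
  R_B = -M₀/L = -15/12 = -5/4 kN
Load 4 — point force P=8 kN at a=4 m (b=L-a=8):
  R_A = Pb/L = 8·8/12 = 16/3 kN
  R_B = Pa/L = 8·4/12 = 8/3 kN
Superposition: R_A = 1255/12 kN, R_B = 1193/12 kN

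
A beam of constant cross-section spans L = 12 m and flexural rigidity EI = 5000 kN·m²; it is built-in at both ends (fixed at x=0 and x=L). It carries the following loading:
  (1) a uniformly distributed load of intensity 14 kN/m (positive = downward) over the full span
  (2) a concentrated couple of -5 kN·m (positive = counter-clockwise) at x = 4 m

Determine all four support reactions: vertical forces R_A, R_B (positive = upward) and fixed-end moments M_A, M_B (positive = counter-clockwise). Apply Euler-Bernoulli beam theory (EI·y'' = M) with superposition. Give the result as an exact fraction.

R_A = 751/9 kN, M_A = 168 kN·m, R_B = 761/9 kN, M_B = -509/3 kN·m

Load 1 — uniform load w=14 kN/m over full span:
  R_A = wL/2 = 14·12/2 = 84 kN
  M_A = wL²/12 = 14·12²/12 = 168 kN·m
  R_B = wL/2 = 14·12/2 = 84 kN
  M_B = -wL²/12 = -14·12²/12 = -168 kN·m
Load 2 — applied couple M₀=-5 kN·m at a=4 m (b=L-a=8):
  R_A = 6M₀ab/L³ = 6·(-5)·4·8/12³ = -5/9 kN
  M_A = M₀b(2a-b)/L² = (-5)·8·(2·4-8)/12² = 0 kN·m
  R_B = -6M₀ab/L³ = -6·(-5)·4·8/12³ = 5/9 kN
  M_B = M₀a(2b-a)/L² = (-5)·4·(2·8-4)/12² = -5/3 kN·m
Superposition: R_A = 751/9 kN, M_A = 168 kN·m, R_B = 761/9 kN, M_B = -509/3 kN·m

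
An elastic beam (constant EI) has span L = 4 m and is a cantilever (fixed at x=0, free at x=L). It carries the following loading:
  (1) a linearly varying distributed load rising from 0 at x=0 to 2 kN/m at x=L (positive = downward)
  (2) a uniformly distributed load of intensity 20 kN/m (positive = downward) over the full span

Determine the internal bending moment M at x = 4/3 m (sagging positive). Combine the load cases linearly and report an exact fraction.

M(4/3) = -6208/81 kN·m

Load 1 — triangular load w₀=2 kN/m (0→w₀ over full span):
  M_1 = w₀Lx/2 - w₀L²/3 - w₀x³/(6L) = 2·4·(4/3)/2 - 2·4²/3 - 2·(4/3)³/(6·4) = -448/81 kN·m
Load 2 — uniform load w=20 kN/m over full span:
  M_2 = -w(L-x)²/2 = -20·(4-(4/3))²/2 = -640/9 kN·m
Superposition: M = Σ M_i = -6208/81 kN·m ≈ -76.641975 kN·m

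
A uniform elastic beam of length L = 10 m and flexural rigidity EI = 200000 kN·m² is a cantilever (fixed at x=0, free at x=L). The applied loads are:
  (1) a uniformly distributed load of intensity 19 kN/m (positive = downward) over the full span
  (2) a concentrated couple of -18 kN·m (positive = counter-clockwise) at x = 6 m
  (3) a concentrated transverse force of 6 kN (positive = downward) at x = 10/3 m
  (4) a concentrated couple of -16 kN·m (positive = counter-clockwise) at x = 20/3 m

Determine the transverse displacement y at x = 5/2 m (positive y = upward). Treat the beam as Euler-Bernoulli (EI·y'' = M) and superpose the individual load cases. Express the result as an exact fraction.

Load 1 — uniform load w=19 kN/m over full span:
  y_1 = -wx²(x²-4Lx+6L²)/(24EI) = -19·(5/2)²·((5/2)²-4·10·(5/2)+6·10²)/(24·200000) = -513/40960 m
Load 2 — applied couple M₀=-18 kN·m at a=6 m (b=L-a=4):
  y_2 = M₀x²/(2EI)  [x≤a] = (-18)·(5/2)²/(2·200000) = -9/32000 m
Load 3 — point force P=6 kN at a=10/3 m (b=L-a=20/3):
  y_3 = -Px²(3a-x)/(6EI)  [x≤a] = -6·(5/2)²·(3·(10/3)-(5/2))/(6·200000) = -3/12800 m
Load 4 — applied couple M₀=-16 kN·m at a=20/3 m (b=L-a=10/3):
  y_4 = M₀x²/(2EI)  [x≤a] = (-16)·(5/2)²/(2·200000) = -1/4000 m
Superposition: y = Σ y_i = -13609/1024000 m ≈ -0.013290 m

y(5/2) = -13609/1024000 m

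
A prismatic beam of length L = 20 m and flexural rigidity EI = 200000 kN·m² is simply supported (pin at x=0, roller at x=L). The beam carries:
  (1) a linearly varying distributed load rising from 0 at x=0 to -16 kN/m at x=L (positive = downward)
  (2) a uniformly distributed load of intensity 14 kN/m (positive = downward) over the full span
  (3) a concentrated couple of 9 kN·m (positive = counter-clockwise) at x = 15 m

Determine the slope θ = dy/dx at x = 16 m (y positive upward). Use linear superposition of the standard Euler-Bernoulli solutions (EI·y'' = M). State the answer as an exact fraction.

θ(16) = 564113/72000000 rad

Load 1 — triangular load w₀=-16 kN/m (0→w₀ over full span):
  θ_1 = -w₀(7L⁴-30L²x²+15x⁴)/(360LEI) = -(-16)·(7·20⁴-30·20²·16²+15·16⁴)/(360·20·200000) = -1514/140625 rad
Load 2 — uniform load w=14 kN/m over full span:
  θ_2 = -w(L³-6Lx²+4x³)/(24EI) = -14·(20³-6·20·16²+4·16³)/(24·200000) = 231/12500 rad
Load 3 — applied couple M₀=9 kN·m at a=15 m (b=L-a=5):
  θ_3 = (M₀x²/(2L)-M₀(x-a)+C₁)/EI  [x>a] with C₁=M₀(3b²-L²)/(6L)=-195/8 = (9·16²/(2·20)-9·(16-15)+(-195/8))/200000 = 969/8000000 rad
Superposition: θ = Σ θ_i = 564113/72000000 rad ≈ 0.007835 rad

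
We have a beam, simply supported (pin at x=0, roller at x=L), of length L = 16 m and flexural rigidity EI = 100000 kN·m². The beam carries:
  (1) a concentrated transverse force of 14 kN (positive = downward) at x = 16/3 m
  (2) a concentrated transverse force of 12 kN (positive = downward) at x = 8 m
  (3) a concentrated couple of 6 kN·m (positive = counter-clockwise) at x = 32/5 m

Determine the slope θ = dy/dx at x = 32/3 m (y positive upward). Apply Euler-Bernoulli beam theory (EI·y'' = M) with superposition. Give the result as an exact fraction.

Load 1 — point force P=14 kN at a=16/3 m (b=L-a=32/3):
  θ_1 = -Pa(2L²-6Lx+3x²+a²)/(6LEI)  [x>a] = -14·(16/3)·(2·16²-6·16·(32/3)+3·(32/3)²+(16/3)²)/(6·16·100000) = 56/50625 rad
Load 2 — point force P=12 kN at a=8 m (b=L-a=8):
  θ_2 = -Pa(2L²-6Lx+3x²+a²)/(6LEI)  [x>a] = -12·8·(2·16²-6·16·(32/3)+3·(32/3)²+8²)/(6·16·100000) = 2/1875 rad
Load 3 — applied couple M₀=6 kN·m at a=32/5 m (b=L-a=48/5):
  θ_3 = (M₀x²/(2L)-M₀(x-a)+C₁)/EI  [x>a] with C₁=M₀(3b²-L²)/(6L)=32/25 = (6·(32/3)²/(2·16)-6·((32/3)-(32/5))+(32/25))/100000 = -7/234375 rad
Superposition: θ = Σ θ_i = 13561/6328125 rad ≈ 0.002143 rad

θ(32/3) = 13561/6328125 rad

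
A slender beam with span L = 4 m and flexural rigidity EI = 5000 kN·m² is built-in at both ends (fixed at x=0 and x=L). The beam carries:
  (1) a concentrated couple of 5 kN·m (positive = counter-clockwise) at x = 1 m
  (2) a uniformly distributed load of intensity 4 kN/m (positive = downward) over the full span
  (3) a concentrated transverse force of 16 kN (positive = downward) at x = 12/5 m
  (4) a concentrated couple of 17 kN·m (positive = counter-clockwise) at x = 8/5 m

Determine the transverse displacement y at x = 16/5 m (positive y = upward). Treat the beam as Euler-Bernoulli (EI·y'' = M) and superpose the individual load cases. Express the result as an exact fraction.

Load 1 — applied couple M₀=5 kN·m at a=1 m (b=L-a=3):
  y_1 = (R_Ax³/6 - M_Ax²/2 - M₀(x-a)²/2)/EI  [x>a] with R_A=45/32, M_A=-15/16 = ((45/32)·(16/5)³/6 - (-15/16)·(16/5)²/2 - 5·((16/5)-1)²/2)/5000 = 19/250000 m
Load 2 — uniform load w=4 kN/m over full span:
  y_2 = -wx²(L-x)²/(24EI) = -4·(16/5)²·(4-(16/5))²/(24·5000) = -256/1171875 m
Load 3 — point force P=16 kN at a=12/5 m (b=L-a=8/5):
  y_3 = -Pa²(L-x)²(3bL-(3b+a)(L-x))/(6L³EI)  [x>a] = -16·(12/5)²·(4-(16/5))²·(3·(8/5)·4-(3·(8/5)+(12/5))·(4-(16/5)))/(6·4³·5000) = -4032/9765625 m
Load 4 — applied couple M₀=17 kN·m at a=8/5 m (b=L-a=12/5):
  y_4 = (R_Ax³/6 - M_Ax²/2 - M₀(x-a)²/2)/EI  [x>a] with R_A=153/25, M_A=51/25 = ((153/25)·(16/5)³/6 - (51/25)·(16/5)²/2 - 17·((16/5)-(8/5))²/2)/5000 = 476/1953125 m
Superposition: y = Σ y_i = -146071/468750000 m ≈ -0.000312 m

y(16/5) = -146071/468750000 m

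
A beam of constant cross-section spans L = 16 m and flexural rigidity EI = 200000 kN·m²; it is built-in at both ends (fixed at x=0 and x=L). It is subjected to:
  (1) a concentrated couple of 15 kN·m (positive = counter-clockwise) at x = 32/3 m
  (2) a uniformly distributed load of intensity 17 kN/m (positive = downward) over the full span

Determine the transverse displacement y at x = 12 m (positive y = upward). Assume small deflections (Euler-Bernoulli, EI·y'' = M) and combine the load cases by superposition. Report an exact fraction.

y(12) = -617/75000 m

Load 1 — applied couple M₀=15 kN·m at a=32/3 m (b=L-a=16/3):
  y_1 = (R_Ax³/6 - M_Ax²/2 - M₀(x-a)²/2)/EI  [x>a] with R_A=5/4, M_A=5 = ((5/4)·12³/6 - 5·12²/2 - 15·(12-(32/3))²/2)/200000 = -1/15000 m
Load 2 — uniform load w=17 kN/m over full span:
  y_2 = -wx²(L-x)²/(24EI) = -17·12²·(16-12)²/(24·200000) = -51/6250 m
Superposition: y = Σ y_i = -617/75000 m ≈ -0.008227 m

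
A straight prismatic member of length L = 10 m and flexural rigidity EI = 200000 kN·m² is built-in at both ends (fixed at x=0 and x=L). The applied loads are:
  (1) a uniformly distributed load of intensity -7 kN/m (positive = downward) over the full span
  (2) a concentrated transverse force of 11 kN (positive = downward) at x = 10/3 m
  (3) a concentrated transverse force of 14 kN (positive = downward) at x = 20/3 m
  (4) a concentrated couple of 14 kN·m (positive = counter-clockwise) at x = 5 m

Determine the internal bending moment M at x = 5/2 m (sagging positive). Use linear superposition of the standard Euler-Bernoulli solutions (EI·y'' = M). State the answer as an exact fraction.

Load 1 — uniform load w=-7 kN/m over full span:
  M_1 = wLx/2 - wL²/12 - wx²/2 = (-7)·10·(5/2)/2 - (-7)·10²/12 - (-7)·(5/2)²/2 = -175/24 kN·m
Load 2 — point force P=11 kN at a=10/3 m (b=L-a=20/3):
  M_2 = Pb²(3a+b)x/L³ - Pab²/L²  [x≤a] = 11·(20/3)²·(3·(10/3)+(20/3))·(5/2)/10³ - 11·(10/3)·(20/3)²/10² = 110/27 kN·m
Load 3 — point force P=14 kN at a=20/3 m (b=L-a=10/3):
  M_3 = Pb²(3a+b)x/L³ - Pab²/L²  [x≤a] = 14·(10/3)²·(3·(20/3)+(10/3))·(5/2)/10³ - 14·(20/3)·(10/3)²/10² = -35/27 kN·m
Load 4 — applied couple M₀=14 kN·m at a=5 m (b=L-a=5):
  M_4 = R_Ax - M_A  [x≤a] with R_A=21/10, M_A=7/2 = (21/10)·(5/2) - (7/2) = 7/4 kN·m
Superposition: M = Σ M_i = -199/72 kN·m ≈ -2.763889 kN·m

M(5/2) = -199/72 kN·m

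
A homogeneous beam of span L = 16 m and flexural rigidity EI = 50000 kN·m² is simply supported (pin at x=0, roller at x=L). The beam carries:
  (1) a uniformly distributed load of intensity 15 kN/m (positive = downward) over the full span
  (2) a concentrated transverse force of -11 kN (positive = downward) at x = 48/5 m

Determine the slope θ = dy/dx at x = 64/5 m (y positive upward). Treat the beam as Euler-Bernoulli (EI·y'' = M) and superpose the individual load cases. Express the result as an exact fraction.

Load 1 — uniform load w=15 kN/m over full span:
  θ_1 = -w(L³-6Lx²+4x³)/(24EI) = -15·(16³-6·16·(64/5)²+4·(64/5)³)/(24·50000) = 3168/78125 rad
Load 2 — point force P=-11 kN at a=48/5 m (b=L-a=32/5):
  θ_2 = -Pa(2L²-6Lx+3x²+a²)/(6LEI)  [x>a] = -(-11)·(48/5)·(2·16²-6·16·(64/5)+3·(64/5)²+(48/5)²)/(6·16·50000) = -1144/390625 rad
Superposition: θ = Σ θ_i = 14696/390625 rad ≈ 0.037622 rad

θ(64/5) = 14696/390625 rad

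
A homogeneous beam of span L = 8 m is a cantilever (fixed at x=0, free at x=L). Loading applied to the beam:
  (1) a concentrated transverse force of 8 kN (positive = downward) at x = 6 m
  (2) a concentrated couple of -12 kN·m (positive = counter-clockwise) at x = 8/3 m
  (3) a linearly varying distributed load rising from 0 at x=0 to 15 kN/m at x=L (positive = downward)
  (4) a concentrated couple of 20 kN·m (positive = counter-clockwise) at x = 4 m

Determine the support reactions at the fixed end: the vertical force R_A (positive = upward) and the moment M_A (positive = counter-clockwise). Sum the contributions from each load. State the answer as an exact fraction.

Load 1 — point force P=8 kN at a=6 m (b=L-a=2):
  R_A = P = 8 kN
  M_A = Pa = 8·6 = 48 kN·m
Load 2 — applied couple M₀=-12 kN·m at a=8/3 m (b=L-a=16/3):
  R_A = 0 kN
  M_A = -M₀ = -(-12) = 12 kN·m
Load 3 — triangular load w₀=15 kN/m (0→w₀ over full span):
  R_A = w₀L/2 = 15·8/2 = 60 kN
  M_A = w₀L²/3 = 15·8²/3 = 320 kN·m
Load 4 — applied couple M₀=20 kN·m at a=4 m (b=L-a=4):
  R_A = 0 kN
  M_A = -M₀ = -20 kN·m
Superposition: R_A = 68 kN, M_A = 360 kN·m

R_A = 68 kN, M_A = 360 kN·m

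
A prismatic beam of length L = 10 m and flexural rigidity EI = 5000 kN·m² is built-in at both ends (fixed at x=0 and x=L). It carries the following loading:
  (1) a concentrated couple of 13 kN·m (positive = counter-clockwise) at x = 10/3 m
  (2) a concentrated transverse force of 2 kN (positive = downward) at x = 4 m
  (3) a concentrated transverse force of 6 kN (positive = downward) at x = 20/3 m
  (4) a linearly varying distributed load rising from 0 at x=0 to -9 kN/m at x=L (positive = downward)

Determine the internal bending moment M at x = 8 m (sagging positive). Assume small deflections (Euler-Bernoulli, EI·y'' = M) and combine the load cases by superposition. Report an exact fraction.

M(8) = -317/375 kN·m

Load 1 — applied couple M₀=13 kN·m at a=10/3 m (b=L-a=20/3):
  M_1 = R_Ax - M_A - M₀  [x>a] with R_A=26/15, M_A=0 = (26/15)·8 - 0 - 13 = 13/15 kN·m
Load 2 — point force P=2 kN at a=4 m (b=L-a=6):
  M_2 = Pa²(a+3b)(L-x)/L³ - Pa²b/L²  [x>a] = 2·4²·(4+3·6)·(10-8)/10³ - 2·4²·6/10² = -64/125 kN·m
Load 3 — point force P=6 kN at a=20/3 m (b=L-a=10/3):
  M_3 = Pa²(a+3b)(L-x)/L³ - Pa²b/L²  [x>a] = 6·(20/3)²·((20/3)+3·(10/3))·(10-8)/10³ - 6·(20/3)²·(10/3)/10² = 0 kN·m
Load 4 — triangular load w₀=-9 kN/m (0→w₀ over full span):
  M_4 = 3w₀Lx/20 - w₀L²/30 - w₀x³/(6L) = 3·(-9)·10·8/20 - (-9)·10²/30 - (-9)·8³/(6·10) = -6/5 kN·m
Superposition: M = Σ M_i = -317/375 kN·m ≈ -0.845333 kN·m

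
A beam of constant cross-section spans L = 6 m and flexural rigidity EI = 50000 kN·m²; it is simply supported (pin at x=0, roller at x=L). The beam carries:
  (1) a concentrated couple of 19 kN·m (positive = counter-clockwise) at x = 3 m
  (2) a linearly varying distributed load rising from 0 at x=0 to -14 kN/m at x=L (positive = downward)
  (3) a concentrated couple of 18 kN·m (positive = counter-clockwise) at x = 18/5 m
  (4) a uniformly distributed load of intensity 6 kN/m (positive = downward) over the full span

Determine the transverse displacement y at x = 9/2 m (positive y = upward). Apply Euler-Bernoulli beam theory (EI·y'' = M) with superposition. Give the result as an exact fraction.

Load 1 — applied couple M₀=19 kN·m at a=3 m (b=L-a=3):
  y_1 = (M₀x³/(6L)-M₀(x-a)²/2+C₁x)/EI  [x>a] with C₁=M₀(3b²-L²)/(6L)=-19/4 = (19·(9/2)³/(6·6)-19·((9/2)-3)²/2+(-19/4)·(9/2))/50000 = 171/1600000 m
Load 2 — triangular load w₀=-14 kN/m (0→w₀ over full span):
  y_2 = -w₀x(7L⁴-10L²x²+3x⁴)/(360LEI) = -(-14)·(9/2)·(7·6⁴-10·6²·(9/2)²+3·(9/2)⁴)/(360·6·50000) = 22491/12800000 m
Load 3 — applied couple M₀=18 kN·m at a=18/5 m (b=L-a=12/5):
  y_3 = (M₀x³/(6L)-M₀(x-a)²/2+C₁x)/EI  [x>a] with C₁=M₀(3b²-L²)/(6L)=-234/25 = (18·(9/2)³/(6·6)-18·((9/2)-(18/5))²/2+(-234/25)·(9/2))/50000 = -1539/20000000 m
Load 4 — uniform load w=6 kN/m over full span:
  y_4 = -wx(L³-2Lx²+x³)/(24EI) = -6·(9/2)·(6³-2·6·(9/2)²+(9/2)³)/(24·50000) = -4617/3200000 m
Superposition: y = Σ y_i = 110151/320000000 m ≈ 0.000344 m

y(9/2) = 110151/320000000 m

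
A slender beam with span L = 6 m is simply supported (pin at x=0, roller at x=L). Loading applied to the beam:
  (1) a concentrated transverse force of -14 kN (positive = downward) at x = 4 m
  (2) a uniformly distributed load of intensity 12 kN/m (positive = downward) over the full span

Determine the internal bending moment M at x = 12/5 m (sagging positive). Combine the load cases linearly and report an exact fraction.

Load 1 — point force P=-14 kN at a=4 m (b=L-a=2):
  M_1 = Pbx/L  [x≤a] = (-14)·2·(12/5)/6 = -56/5 kN·m
Load 2 — uniform load w=12 kN/m over full span:
  M_2 = wx(L-x)/2 = 12·(12/5)·(6-(12/5))/2 = 1296/25 kN·m
Superposition: M = Σ M_i = 1016/25 kN·m ≈ 40.640000 kN·m

M(12/5) = 1016/25 kN·m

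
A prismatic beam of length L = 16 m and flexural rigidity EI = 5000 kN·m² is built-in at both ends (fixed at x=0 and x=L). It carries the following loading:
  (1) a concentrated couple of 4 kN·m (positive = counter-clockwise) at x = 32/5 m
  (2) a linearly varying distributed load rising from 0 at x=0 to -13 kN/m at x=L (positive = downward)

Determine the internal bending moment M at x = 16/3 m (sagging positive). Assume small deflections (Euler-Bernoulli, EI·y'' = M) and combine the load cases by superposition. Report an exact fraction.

M(16/3) = -67804/2025 kN·m

Load 1 — applied couple M₀=4 kN·m at a=32/5 m (b=L-a=48/5):
  M_1 = R_Ax - M_A  [x≤a] with R_A=9/25, M_A=12/25 = (9/25)·(16/3) - (12/25) = 36/25 kN·m
Load 2 — triangular load w₀=-13 kN/m (0→w₀ over full span):
  M_2 = 3w₀Lx/20 - w₀L²/30 - w₀x³/(6L) = 3·(-13)·16·(16/3)/20 - (-13)·16²/30 - (-13)·(16/3)³/(6·16) = -14144/405 kN·m
Superposition: M = Σ M_i = -67804/2025 kN·m ≈ -33.483457 kN·m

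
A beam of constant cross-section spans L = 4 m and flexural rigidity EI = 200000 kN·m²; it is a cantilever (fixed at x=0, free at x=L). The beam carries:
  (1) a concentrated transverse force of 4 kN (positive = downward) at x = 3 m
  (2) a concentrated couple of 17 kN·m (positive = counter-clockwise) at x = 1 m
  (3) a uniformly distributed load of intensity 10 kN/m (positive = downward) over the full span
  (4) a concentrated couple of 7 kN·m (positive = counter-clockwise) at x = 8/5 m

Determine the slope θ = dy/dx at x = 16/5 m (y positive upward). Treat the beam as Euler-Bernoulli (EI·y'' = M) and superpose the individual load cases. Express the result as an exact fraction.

Load 1 — point force P=4 kN at a=3 m (b=L-a=1):
  θ_1 = -Pa²/(2EI)  [x>a] = -4·3²/(2·200000) = -9/100000 rad
Load 2 — applied couple M₀=17 kN·m at a=1 m (b=L-a=3):
  θ_2 = M₀a/EI  [x>a] = 17·1/200000 = 17/200000 rad
Load 3 — uniform load w=10 kN/m over full span:
  θ_3 = -wx(x²-3Lx+3L²)/(6EI) = -10·(16/5)·((16/5)²-3·4·(16/5)+3·4²)/(6·200000) = -124/234375 rad
Load 4 — applied couple M₀=7 kN·m at a=8/5 m (b=L-a=12/5):
  θ_4 = M₀a/EI  [x>a] = 7·(8/5)/200000 = 7/125000 rad
Superposition: θ = Σ θ_i = -7171/15000000 rad ≈ -0.000478 rad

θ(16/5) = -7171/15000000 rad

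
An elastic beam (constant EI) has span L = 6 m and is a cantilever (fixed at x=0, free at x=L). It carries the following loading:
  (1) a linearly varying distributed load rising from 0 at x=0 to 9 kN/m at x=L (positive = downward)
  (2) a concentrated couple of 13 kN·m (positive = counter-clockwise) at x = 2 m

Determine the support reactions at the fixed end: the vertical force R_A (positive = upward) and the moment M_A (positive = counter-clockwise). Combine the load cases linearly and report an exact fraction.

R_A = 27 kN, M_A = 95 kN·m

Load 1 — triangular load w₀=9 kN/m (0→w₀ over full span):
  R_A = w₀L/2 = 9·6/2 = 27 kN
  M_A = w₀L²/3 = 9·6²/3 = 108 kN·m
Load 2 — applied couple M₀=13 kN·m at a=2 m (b=L-a=4):
  R_A = 0 kN
  M_A = -M₀ = -13 kN·m
Superposition: R_A = 27 kN, M_A = 95 kN·m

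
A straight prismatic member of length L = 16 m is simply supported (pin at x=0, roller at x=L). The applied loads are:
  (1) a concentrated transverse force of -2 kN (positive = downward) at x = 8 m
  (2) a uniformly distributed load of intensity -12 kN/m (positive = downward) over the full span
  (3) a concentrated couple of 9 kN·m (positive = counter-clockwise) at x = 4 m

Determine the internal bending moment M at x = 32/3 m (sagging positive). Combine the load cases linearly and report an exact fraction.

Load 1 — point force P=-2 kN at a=8 m (b=L-a=8):
  M_1 = Pa(L-x)/L  [x>a] = (-2)·8·(16-(32/3))/16 = -16/3 kN·m
Load 2 — uniform load w=-12 kN/m over full span:
  M_2 = wx(L-x)/2 = (-12)·(32/3)·(16-(32/3))/2 = -1024/3 kN·m
Load 3 — applied couple M₀=9 kN·m at a=4 m (b=L-a=12):
  M_3 = M₀x/L - M₀  [x>a] = 9·(32/3)/16 - 9 = -3 kN·m
Superposition: M = Σ M_i = -1049/3 kN·m ≈ -349.666667 kN·m

M(32/3) = -1049/3 kN·m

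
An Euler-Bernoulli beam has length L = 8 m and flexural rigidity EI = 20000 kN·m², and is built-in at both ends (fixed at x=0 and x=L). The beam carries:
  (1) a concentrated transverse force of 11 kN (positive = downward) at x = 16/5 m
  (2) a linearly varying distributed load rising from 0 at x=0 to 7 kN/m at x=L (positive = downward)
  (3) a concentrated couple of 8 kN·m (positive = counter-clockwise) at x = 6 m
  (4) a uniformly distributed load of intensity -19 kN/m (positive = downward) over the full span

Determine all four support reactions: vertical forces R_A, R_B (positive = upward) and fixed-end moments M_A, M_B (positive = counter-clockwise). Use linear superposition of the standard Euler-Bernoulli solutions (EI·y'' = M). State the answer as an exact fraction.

Load 1 — point force P=11 kN at a=16/5 m (b=L-a=24/5):
  R_A = Pb²(3a+b)/L³ = 11·(24/5)²·(3·(16/5)+(24/5))/8³ = 891/125 kN
  M_A = Pab²/L² = 11·(16/5)·(24/5)²/8² = 1584/125 kN·m
  R_B = Pa²(a+3b)/L³ = 11·(16/5)²·((16/5)+3·(24/5))/8³ = 484/125 kN
  M_B = -Pa²b/L² = -11·(16/5)²·(24/5)/8² = -1056/125 kN·m
Load 2 — triangular load w₀=7 kN/m (0→w₀ over full span):
  R_A = 3w₀L/20 = 3·7·8/20 = 42/5 kN
  M_A = w₀L²/30 = 7·8²/30 = 224/15 kN·m
  R_B = 7w₀L/20 = 7·7·8/20 = 98/5 kN
  M_B = -w₀L²/20 = -7·8²/20 = -112/5 kN·m
Load 3 — applied couple M₀=8 kN·m at a=6 m (b=L-a=2):
  R_A = 6M₀ab/L³ = 6·8·6·2/8³ = 9/8 kN
  M_A = M₀b(2a-b)/L² = 8·2·(2·6-2)/8² = 5/2 kN·m
  R_B = -6M₀ab/L³ = -6·8·6·2/8³ = -9/8 kN
  M_B = M₀a(2b-a)/L² = 8·6·(2·2-6)/8² = -3/2 kN·m
Load 4 — uniform load w=-19 kN/m over full span:
  R_A = wL/2 = (-19)·8/2 = -76 kN
  M_A = wL²/12 = (-19)·8²/12 = -304/3 kN·m
  R_B = wL/2 = (-19)·8/2 = -76 kN
  M_B = -wL²/12 = -(-19)·8²/12 = 304/3 kN·m
Superposition: R_A = -59347/1000 kN, M_A = -17807/250 kN·m, R_B = -53653/1000 kN, M_B = 51739/750 kN·m

R_A = -59347/1000 kN, M_A = -17807/250 kN·m, R_B = -53653/1000 kN, M_B = 51739/750 kN·m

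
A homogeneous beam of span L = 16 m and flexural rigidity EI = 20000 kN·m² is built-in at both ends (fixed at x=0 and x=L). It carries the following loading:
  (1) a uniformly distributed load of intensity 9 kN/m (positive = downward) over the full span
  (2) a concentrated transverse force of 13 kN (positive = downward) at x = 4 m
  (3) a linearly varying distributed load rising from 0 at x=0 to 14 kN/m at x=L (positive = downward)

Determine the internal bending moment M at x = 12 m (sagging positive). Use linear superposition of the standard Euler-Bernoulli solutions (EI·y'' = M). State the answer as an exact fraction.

M(12) = 6493/120 kN·m

Load 1 — uniform load w=9 kN/m over full span:
  M_1 = wLx/2 - wL²/12 - wx²/2 = 9·16·12/2 - 9·16²/12 - 9·12²/2 = 24 kN·m
Load 2 — point force P=13 kN at a=4 m (b=L-a=12):
  M_2 = Pa²(a+3b)(L-x)/L³ - Pa²b/L²  [x>a] = 13·4²·(4+3·12)·(16-12)/16³ - 13·4²·12/16² = -13/8 kN·m
Load 3 — triangular load w₀=14 kN/m (0→w₀ over full span):
  M_3 = 3w₀Lx/20 - w₀L²/30 - w₀x³/(6L) = 3·14·16·12/20 - 14·16²/30 - 14·12³/(6·16) = 476/15 kN·m
Superposition: M = Σ M_i = 6493/120 kN·m ≈ 54.108333 kN·m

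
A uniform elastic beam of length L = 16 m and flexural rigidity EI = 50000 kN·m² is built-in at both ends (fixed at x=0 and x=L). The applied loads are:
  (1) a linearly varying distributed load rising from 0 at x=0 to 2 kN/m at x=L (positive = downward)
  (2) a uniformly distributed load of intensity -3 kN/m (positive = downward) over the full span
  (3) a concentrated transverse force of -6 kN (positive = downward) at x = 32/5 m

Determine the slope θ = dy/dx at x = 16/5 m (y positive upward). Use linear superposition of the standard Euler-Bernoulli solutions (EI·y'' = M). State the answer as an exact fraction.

θ(16/5) = 53936/29296875 rad

Load 1 — triangular load w₀=2 kN/m (0→w₀ over full span):
  θ_1 = -w₀(2x(L-x)(L-2x)(x+2L)+x²(L-x)²)/(120LEI) = -2·(2·(16/5)·(16-(16/5))·(16-2·(16/5))·((16/5)+2·16)+(16/5)²·(16-(16/5))²)/(120·16·50000) = -3584/5859375 rad
Load 2 — uniform load w=-3 kN/m over full span:
  θ_2 = -wx(L-x)(L-2x)/(12EI) = -(-3)·(16/5)·(16-(16/5))·(16-2·(16/5))/(12·50000) = 768/390625 rad
Load 3 — point force P=-6 kN at a=32/5 m (b=L-a=48/5):
  θ_3 = -Pb²x(2aL-(3a+b)x)/(2L³EI)  [x≤a] = -(-6)·(48/5)²·(16/5)·(2·(32/5)·16-(3·(32/5)+(48/5))·(16/5))/(2·16³·50000) = 4752/9765625 rad
Superposition: θ = Σ θ_i = 53936/29296875 rad ≈ 0.001841 rad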